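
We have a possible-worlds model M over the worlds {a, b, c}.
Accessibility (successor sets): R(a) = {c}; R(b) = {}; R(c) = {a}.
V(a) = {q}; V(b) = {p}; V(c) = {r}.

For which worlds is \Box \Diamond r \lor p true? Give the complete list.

Let φ = \Box \Diamond r \lor p. Evaluate φ at each world:
  a (successors {c}): φ is false.
  b (successors ∅): φ is true.
  c (successors {a}): φ is true.
For instance, at c:
  At c: \Box \Diamond r is true, p is false, so \Box \Diamond r \lor p is true.
    At c: \Box \Diamond r requires \Diamond r at every successor {a}.
      At a: \Diamond r is true.
    So \Box \Diamond r is true at c.
Satisfying worlds: {b, c}

b, c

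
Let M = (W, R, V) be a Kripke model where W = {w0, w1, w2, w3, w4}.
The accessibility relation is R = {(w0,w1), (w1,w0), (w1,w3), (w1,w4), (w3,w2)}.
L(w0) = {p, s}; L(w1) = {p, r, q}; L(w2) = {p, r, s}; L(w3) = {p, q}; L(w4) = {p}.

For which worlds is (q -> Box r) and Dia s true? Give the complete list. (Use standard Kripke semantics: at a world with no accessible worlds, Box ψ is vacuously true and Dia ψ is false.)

w3

Let φ = (q -> Box r) and Dia s. Evaluate φ at each world:
  w0 (successors {w1}): φ is false.
  w1 (successors {w0, w3, w4}): φ is false.
  w2 (successors ∅): φ is false.
  w3 (successors {w2}): φ is true.
  w4 (successors ∅): φ is false.
For instance, at w0:
  At w0: q -> Box r is true, Dia s is false, so (q -> Box r) and Dia s is false.
    At w0: q is false, Box r is true, so q -> Box r is true.
      At w0: Box r requires r at every successor {w1}.
        At w1: r is true.
      So Box r is true at w0.
    At w0: Dia s requires s at some successor in {w1}.
      At w1: s is false.
    So Dia s is false at w0.
Satisfying worlds: {w3}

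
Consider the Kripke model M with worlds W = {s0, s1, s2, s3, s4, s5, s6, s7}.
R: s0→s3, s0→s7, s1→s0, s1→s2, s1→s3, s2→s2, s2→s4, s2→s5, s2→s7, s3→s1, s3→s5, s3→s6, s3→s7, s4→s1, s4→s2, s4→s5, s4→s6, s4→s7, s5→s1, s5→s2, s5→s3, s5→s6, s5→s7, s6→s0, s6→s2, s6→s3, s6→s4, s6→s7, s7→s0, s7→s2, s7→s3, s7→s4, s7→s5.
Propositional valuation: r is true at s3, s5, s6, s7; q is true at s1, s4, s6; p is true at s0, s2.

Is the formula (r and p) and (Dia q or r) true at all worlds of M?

No

Recall that Dia ψ holds at a world iff ψ holds at some accessible world.
Let φ = (r and p) and (Dia q or r). Evaluate φ at each world:
  s0 (successors {s3, s7}): φ is false.
  s1 (successors {s0, s2, s3}): φ is false.
  s2 (successors {s2, s4, s5, s7}): φ is false.
  s3 (successors {s1, s5, s6, s7}): φ is false.
  s4 (successors {s1, s2, s5, s6, s7}): φ is false.
  s5 (successors {s1, s2, s3, s6, s7}): φ is false.
  s6 (successors {s0, s2, s3, s4, s7}): φ is false.
  s7 (successors {s0, s2, s3, s4, s5}): φ is false.
Detail at s0 (counterexample):
  At s0: r and p is false, Dia q or r is false, so (r and p) and (Dia q or r) is false.
    At s0: Dia q is false, r is false, so Dia q or r is false.
      At s0: Dia q requires q at some successor in {s3, s7}.
        At s3: q is false.
        At s7: q is false.
      So Dia q is false at s0.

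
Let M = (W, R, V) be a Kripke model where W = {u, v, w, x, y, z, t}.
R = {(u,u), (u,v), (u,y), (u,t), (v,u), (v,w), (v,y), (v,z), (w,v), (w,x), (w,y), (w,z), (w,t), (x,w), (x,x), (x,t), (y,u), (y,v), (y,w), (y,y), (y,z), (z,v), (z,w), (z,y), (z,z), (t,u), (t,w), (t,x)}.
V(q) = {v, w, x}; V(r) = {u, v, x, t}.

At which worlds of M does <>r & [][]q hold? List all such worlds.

none

Recall that []ψ holds at a world iff ψ holds at every accessible world, and <>ψ holds iff ψ holds at some accessible world.
Let φ = <>r & [][]q. Evaluate φ at each world:
  u (successors {u, v, y, t}): φ is false.
  v (successors {u, w, y, z}): φ is false.
  w (successors {v, x, y, z, t}): φ is false.
  x (successors {w, x, t}): φ is false.
  y (successors {u, v, w, y, z}): φ is false.
  z (successors {v, w, y, z}): φ is false.
  t (successors {u, w, x}): φ is false.
For instance, at x:
  At x: <>r is true, [][]q is false, so <>r & [][]q is false.
    At x: <>r requires r at some successor in {w, x, t}.
      r holds at x, so <>r is true at x.
    At x: [][]q requires []q at every successor {w, x, t}.
      []q fails at w, so [][]q is false at x.
Satisfying worlds: none.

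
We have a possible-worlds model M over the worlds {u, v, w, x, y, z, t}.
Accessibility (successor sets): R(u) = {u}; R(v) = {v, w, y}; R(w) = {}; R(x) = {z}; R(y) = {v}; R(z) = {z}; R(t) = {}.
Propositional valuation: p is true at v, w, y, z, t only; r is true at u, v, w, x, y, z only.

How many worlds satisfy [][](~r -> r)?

Let φ = [][](~r -> r). Evaluate φ at each world:
  u (successors {u}): φ is true.
  v (successors {v, w, y}): φ is true.
  w (successors ∅): φ is true.
  x (successors {z}): φ is true.
  y (successors {v}): φ is true.
  z (successors {z}): φ is true.
  t (successors ∅): φ is true.
For instance, at v:
  At v: [][](~r -> r) requires [](~r -> r) at every successor {v, w, y}.
      At v: [](~r -> r) requires ~r -> r at every successor {v, w, y}.
        At v: ~r -> r is true.
        At w: ~r -> r is true.
        At y: ~r -> r is true.
      So [](~r -> r) is true at v.
      At w: no accessible worlds, so [](~r -> r) holds vacuously.
      At y: [](~r -> r) requires ~r -> r at every successor {v}.
        At v: ~r -> r is true.
      So [](~r -> r) is true at y.
  So [][](~r -> r) is true at v.
Satisfying worlds: {u, v, w, x, y, z, t}

7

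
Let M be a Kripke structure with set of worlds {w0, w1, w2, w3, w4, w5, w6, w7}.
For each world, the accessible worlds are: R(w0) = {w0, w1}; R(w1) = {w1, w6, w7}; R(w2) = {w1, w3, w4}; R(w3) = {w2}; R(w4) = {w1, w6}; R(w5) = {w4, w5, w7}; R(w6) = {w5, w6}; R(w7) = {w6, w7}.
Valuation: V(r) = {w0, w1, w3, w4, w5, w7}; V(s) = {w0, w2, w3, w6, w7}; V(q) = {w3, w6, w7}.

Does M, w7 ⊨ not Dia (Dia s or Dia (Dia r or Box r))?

No

At w7: Dia (Dia s or Dia (Dia r or Box r)) is true, so not Dia (Dia s or Dia (Dia r or Box r)) is false.
  At w7: Dia (Dia s or Dia (Dia r or Box r)) requires Dia s or Dia (Dia r or Box r) at some successor in {w6, w7}.
    Dia s or Dia (Dia r or Box r) holds at w6, so Dia (Dia s or Dia (Dia r or Box r)) is true at w7.
      At w6: Dia s is true, Dia (Dia r or Box r) is true, so Dia s or Dia (Dia r or Box r) is true.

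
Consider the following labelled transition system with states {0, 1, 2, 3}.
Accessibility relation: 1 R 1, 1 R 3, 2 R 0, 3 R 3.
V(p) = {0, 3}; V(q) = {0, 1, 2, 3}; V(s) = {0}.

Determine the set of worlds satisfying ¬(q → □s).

1, 3

Let φ = ¬(q → □s). Evaluate φ at each world:
  0 (successors ∅): φ is false.
  1 (successors {1, 3}): φ is true.
  2 (successors {0}): φ is false.
  3 (successors {3}): φ is true.
For instance, at 2:
  At 2: q → □s is true, so ¬(q → □s) is false.
    At 2: q is true, □s is true, so q → □s is true.
      At 2: □s requires s at every successor {0}.
        At 0: s is true.
      So □s is true at 2.
Satisfying worlds: {1, 3}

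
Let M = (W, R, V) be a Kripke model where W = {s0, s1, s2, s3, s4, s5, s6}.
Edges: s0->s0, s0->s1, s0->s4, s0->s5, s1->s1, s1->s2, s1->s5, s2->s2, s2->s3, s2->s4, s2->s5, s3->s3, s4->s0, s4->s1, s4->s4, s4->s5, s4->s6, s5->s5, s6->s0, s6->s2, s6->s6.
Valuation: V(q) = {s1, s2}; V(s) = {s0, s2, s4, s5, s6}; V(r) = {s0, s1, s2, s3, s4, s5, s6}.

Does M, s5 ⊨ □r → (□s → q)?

No

At s5: □r is true, □s → q is false, so □r → (□s → q) is false.
  At s5: □r requires r at every successor {s5}.
    At s5: r is true.
  So □r is true at s5.
  At s5: □s is true, q is false, so □s → q is false.
    At s5: □s requires s at every successor {s5}.
      At s5: s is true.
    So □s is true at s5.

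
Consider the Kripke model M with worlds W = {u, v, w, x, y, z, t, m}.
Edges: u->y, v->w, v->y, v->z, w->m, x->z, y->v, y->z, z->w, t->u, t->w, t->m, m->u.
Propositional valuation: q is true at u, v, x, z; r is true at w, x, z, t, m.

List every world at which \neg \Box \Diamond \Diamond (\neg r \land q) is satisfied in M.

u, v, w, x, y, t

Recall that \Box ψ holds at a world iff ψ holds at every accessible world, and \Diamond ψ holds iff ψ holds at some accessible world.
Let φ = \neg \Box \Diamond \Diamond (\neg r \land q). Evaluate φ at each world:
  u (successors {y}): φ is true.
  v (successors {w, y, z}): φ is true.
  w (successors {m}): φ is true.
  x (successors {z}): φ is true.
  y (successors {v, z}): φ is true.
  z (successors {w}): φ is false.
  t (successors {u, w, m}): φ is true.
  m (successors {u}): φ is false.
For instance, at x:
  At x: \Box \Diamond \Diamond (\neg r \land q) is false, so \neg \Box \Diamond \Diamond (\neg r \land q) is true.
    At x: \Box \Diamond \Diamond (\neg r \land q) requires \Diamond \Diamond (\neg r \land q) at every successor {z}.
      \Diamond \Diamond (\neg r \land q) fails at z, so \Box \Diamond \Diamond (\neg r \land q) is false at x.
Satisfying worlds: {u, v, w, x, y, t}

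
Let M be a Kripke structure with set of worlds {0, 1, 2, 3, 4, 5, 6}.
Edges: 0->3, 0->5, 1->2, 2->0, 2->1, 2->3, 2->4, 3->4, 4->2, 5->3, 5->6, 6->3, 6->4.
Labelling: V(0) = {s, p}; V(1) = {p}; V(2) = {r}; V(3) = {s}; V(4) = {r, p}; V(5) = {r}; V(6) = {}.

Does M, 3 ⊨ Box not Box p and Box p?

Yes

Recall that Box ψ holds at a world iff ψ holds at every accessible world, and Dia ψ holds iff ψ holds at some accessible world.
At 3: Box not Box p is true, Box p is true, so Box not Box p and Box p is true.
  At 3: Box not Box p requires not Box p at every successor {4}.
      At 4: Box p is false, so not Box p is true.
  So Box not Box p is true at 3.
  At 3: Box p requires p at every successor {4}.
    At 4: p is true.
  So Box p is true at 3.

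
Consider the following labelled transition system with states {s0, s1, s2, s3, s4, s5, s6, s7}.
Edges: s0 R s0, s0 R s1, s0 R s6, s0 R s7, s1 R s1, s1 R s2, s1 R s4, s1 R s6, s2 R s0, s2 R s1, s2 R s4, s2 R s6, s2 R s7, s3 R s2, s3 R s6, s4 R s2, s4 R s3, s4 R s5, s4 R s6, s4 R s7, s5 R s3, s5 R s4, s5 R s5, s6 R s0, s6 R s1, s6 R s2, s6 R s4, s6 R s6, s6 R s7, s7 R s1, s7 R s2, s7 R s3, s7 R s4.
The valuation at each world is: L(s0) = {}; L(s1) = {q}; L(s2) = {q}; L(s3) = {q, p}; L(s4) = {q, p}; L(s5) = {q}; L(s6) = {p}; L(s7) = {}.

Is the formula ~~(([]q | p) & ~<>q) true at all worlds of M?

No

Recall that []ψ holds at a world iff ψ holds at every accessible world, and <>ψ holds iff ψ holds at some accessible world.
Let φ = ~~(([]q | p) & ~<>q). Evaluate φ at each world:
  s0 (successors {s0, s1, s6, s7}): φ is false.
  s1 (successors {s1, s2, s4, s6}): φ is false.
  s2 (successors {s0, s1, s4, s6, s7}): φ is false.
  s3 (successors {s2, s6}): φ is false.
  s4 (successors {s2, s3, s5, s6, s7}): φ is false.
  s5 (successors {s3, s4, s5}): φ is false.
  s6 (successors {s0, s1, s2, s4, s6, s7}): φ is false.
  s7 (successors {s1, s2, s3, s4}): φ is false.
Detail at s0 (counterexample):
  At s0: ~(([]q | p) & ~<>q) is true, so ~~(([]q | p) & ~<>q) is false.
    At s0: ([]q | p) & ~<>q is false, so ~(([]q | p) & ~<>q) is true.
      At s0: []q | p is false, ~<>q is false, so ([]q | p) & ~<>q is false.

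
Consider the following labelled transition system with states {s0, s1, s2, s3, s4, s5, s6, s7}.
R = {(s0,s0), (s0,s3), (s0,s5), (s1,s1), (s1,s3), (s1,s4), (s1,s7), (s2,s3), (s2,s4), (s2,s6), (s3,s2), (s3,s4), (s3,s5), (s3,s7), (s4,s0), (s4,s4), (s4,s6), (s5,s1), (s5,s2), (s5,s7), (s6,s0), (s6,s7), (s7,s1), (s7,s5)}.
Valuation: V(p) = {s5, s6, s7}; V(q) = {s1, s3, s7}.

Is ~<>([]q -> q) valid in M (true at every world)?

Recall that []ψ holds at a world iff ψ holds at every accessible world, and <>ψ holds iff ψ holds at some accessible world.
Let φ = ~<>([]q -> q). Evaluate φ at each world:
  s0 (successors {s0, s3, s5}): φ is false.
  s1 (successors {s1, s3, s4, s7}): φ is false.
  s2 (successors {s3, s4, s6}): φ is false.
  s3 (successors {s2, s4, s5, s7}): φ is false.
  s4 (successors {s0, s4, s6}): φ is false.
  s5 (successors {s1, s2, s7}): φ is false.
  s6 (successors {s0, s7}): φ is false.
  s7 (successors {s1, s5}): φ is false.
Detail at s0 (counterexample):
  At s0: <>([]q -> q) is true, so ~<>([]q -> q) is false.
    At s0: <>([]q -> q) requires []q -> q at some successor in {s0, s3, s5}.
      []q -> q holds at s0, so <>([]q -> q) is true at s0.

No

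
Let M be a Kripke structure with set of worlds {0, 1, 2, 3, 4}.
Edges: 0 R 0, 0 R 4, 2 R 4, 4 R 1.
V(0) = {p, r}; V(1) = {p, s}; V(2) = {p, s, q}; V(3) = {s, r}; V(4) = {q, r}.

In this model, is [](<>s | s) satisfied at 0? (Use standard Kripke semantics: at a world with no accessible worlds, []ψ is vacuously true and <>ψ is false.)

At 0: [](<>s | s) requires <>s | s at every successor {0, 4}.
  <>s | s fails at 0, so [](<>s | s) is false at 0.
    At 0: <>s is false, s is false, so <>s | s is false.
      At 0: <>s requires s at some successor in {0, 4}.
        At 0: s is false.
        At 4: s is false.
      So <>s is false at 0.

No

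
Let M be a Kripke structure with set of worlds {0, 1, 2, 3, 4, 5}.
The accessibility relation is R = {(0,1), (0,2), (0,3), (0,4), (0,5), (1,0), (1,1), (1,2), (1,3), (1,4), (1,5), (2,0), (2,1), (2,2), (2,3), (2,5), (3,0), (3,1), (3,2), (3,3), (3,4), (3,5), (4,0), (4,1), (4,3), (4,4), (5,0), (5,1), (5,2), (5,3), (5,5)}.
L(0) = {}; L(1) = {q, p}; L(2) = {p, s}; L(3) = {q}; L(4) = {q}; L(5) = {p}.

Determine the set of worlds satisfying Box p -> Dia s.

Let φ = Box p -> Dia s. Evaluate φ at each world:
  0 (successors {1, 2, 3, 4, 5}): φ is true.
  1 (successors {0, 1, 2, 3, 4, 5}): φ is true.
  2 (successors {0, 1, 2, 3, 5}): φ is true.
  3 (successors {0, 1, 2, 3, 4, 5}): φ is true.
  4 (successors {0, 1, 3, 4}): φ is true.
  5 (successors {0, 1, 2, 3, 5}): φ is true.
For instance, at 3:
  At 3: Box p is false, Dia s is true, so Box p -> Dia s is true.
    At 3: Box p requires p at every successor {0, 1, 2, 3, 4, 5}.
      p fails at 0, so Box p is false at 3.
    At 3: Dia s requires s at some successor in {0, 1, 2, 3, 4, 5}.
      s holds at 2, so Dia s is true at 3.
Satisfying worlds: {0, 1, 2, 3, 4, 5}

0, 1, 2, 3, 4, 5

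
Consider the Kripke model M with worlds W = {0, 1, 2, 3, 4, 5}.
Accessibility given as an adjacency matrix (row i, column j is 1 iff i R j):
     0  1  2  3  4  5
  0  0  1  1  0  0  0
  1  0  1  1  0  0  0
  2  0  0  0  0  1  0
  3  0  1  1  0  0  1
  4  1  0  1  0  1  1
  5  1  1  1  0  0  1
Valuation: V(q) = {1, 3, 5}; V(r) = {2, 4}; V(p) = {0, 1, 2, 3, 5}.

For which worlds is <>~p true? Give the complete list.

Recall that <>ψ holds at a world iff ψ holds at some accessible world.
Let φ = <>~p. Evaluate φ at each world:
  0 (successors {1, 2}): φ is false.
  1 (successors {1, 2}): φ is false.
  2 (successors {4}): φ is true.
  3 (successors {1, 2, 5}): φ is false.
  4 (successors {0, 2, 4, 5}): φ is true.
  5 (successors {0, 1, 2, 5}): φ is false.
For instance, at 4:
  At 4: <>~p requires ~p at some successor in {0, 2, 4, 5}.
    ~p holds at 4, so <>~p is true at 4.
Satisfying worlds: {2, 4}

2, 4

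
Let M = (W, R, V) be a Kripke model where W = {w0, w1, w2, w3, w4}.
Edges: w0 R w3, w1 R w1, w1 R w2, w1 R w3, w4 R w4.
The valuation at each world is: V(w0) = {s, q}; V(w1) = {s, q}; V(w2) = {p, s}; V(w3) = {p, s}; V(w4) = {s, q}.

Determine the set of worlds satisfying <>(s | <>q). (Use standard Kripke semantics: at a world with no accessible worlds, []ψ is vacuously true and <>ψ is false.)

w0, w1, w4

Recall that <>ψ holds at a world iff ψ holds at some accessible world.
Let φ = <>(s | <>q). Evaluate φ at each world:
  w0 (successors {w3}): φ is true.
  w1 (successors {w1, w2, w3}): φ is true.
  w2 (successors ∅): φ is false.
  w3 (successors ∅): φ is false.
  w4 (successors {w4}): φ is true.
For instance, at w0:
  At w0: <>(s | <>q) requires s | <>q at some successor in {w3}.
    s | <>q holds at w3, so <>(s | <>q) is true at w0.
      At w3: s is true, <>q is false, so s | <>q is true.
Satisfying worlds: {w0, w1, w4}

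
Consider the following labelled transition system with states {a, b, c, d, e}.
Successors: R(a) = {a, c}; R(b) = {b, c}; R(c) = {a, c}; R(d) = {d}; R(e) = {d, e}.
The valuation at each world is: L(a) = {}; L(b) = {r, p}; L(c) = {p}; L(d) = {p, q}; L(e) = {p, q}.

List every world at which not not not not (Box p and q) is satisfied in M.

d, e

Let φ = not not not not (Box p and q). Evaluate φ at each world:
  a (successors {a, c}): φ is false.
  b (successors {b, c}): φ is false.
  c (successors {a, c}): φ is false.
  d (successors {d}): φ is true.
  e (successors {d, e}): φ is true.
For instance, at d:
  At d: not not not (Box p and q) is false, so not not not not (Box p and q) is true.
    At d: not not (Box p and q) is true, so not not not (Box p and q) is false.
      At d: not (Box p and q) is false, so not not (Box p and q) is true.
Satisfying worlds: {d, e}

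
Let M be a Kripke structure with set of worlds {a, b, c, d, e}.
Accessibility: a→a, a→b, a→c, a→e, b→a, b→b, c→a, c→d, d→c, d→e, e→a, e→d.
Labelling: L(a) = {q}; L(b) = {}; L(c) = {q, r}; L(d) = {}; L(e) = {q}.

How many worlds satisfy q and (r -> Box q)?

Recall that Box ψ holds at a world iff ψ holds at every accessible world, and Dia ψ holds iff ψ holds at some accessible world.
Let φ = q and (r -> Box q). Evaluate φ at each world:
  a (successors {a, b, c, e}): φ is true.
  b (successors {a, b}): φ is false.
  c (successors {a, d}): φ is false.
  d (successors {c, e}): φ is false.
  e (successors {a, d}): φ is true.
For instance, at e:
  At e: q is true, r -> Box q is true, so q and (r -> Box q) is true.
    At e: r is false, Box q is false, so r -> Box q is true.
      At e: Box q requires q at every successor {a, d}.
        q fails at d, so Box q is false at e.
Satisfying worlds: {a, e}

2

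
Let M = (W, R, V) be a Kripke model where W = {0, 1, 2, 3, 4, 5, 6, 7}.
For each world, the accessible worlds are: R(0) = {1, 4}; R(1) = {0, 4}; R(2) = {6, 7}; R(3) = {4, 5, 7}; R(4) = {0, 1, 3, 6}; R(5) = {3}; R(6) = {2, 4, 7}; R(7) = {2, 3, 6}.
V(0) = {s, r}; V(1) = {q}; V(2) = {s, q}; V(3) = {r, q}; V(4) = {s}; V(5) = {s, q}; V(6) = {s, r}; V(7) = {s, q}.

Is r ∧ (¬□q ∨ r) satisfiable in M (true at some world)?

Let φ = r ∧ (¬□q ∨ r). Evaluate φ at each world:
  0 (successors {1, 4}): φ is true.
  1 (successors {0, 4}): φ is false.
  2 (successors {6, 7}): φ is false.
  3 (successors {4, 5, 7}): φ is true.
  4 (successors {0, 1, 3, 6}): φ is false.
  5 (successors {3}): φ is false.
  6 (successors {2, 4, 7}): φ is true.
  7 (successors {2, 3, 6}): φ is false.
Detail at 0 (witness):
  At 0: r is true, ¬□q ∨ r is true, so r ∧ (¬□q ∨ r) is true.
    At 0: ¬□q is true, r is true, so ¬□q ∨ r is true.
      At 0: □q is false, so ¬□q is true.

Yes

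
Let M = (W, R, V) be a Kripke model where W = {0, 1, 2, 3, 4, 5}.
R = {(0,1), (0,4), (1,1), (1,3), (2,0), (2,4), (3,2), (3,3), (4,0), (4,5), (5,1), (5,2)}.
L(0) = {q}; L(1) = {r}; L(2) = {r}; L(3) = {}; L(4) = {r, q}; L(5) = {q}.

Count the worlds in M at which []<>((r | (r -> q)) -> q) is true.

1

Let φ = []<>((r | (r -> q)) -> q). Evaluate φ at each world:
  0 (successors {1, 4}): φ is false.
  1 (successors {1, 3}): φ is false.
  2 (successors {0, 4}): φ is true.
  3 (successors {2, 3}): φ is false.
  4 (successors {0, 5}): φ is false.
  5 (successors {1, 2}): φ is false.
For instance, at 4:
  At 4: []<>((r | (r -> q)) -> q) requires <>((r | (r -> q)) -> q) at every successor {0, 5}.
    <>((r | (r -> q)) -> q) fails at 5, so []<>((r | (r -> q)) -> q) is false at 4.
      At 5: <>((r | (r -> q)) -> q) requires (r | (r -> q)) -> q at some successor in {1, 2}.
        At 1: (r | (r -> q)) -> q is false.
        At 2: (r | (r -> q)) -> q is false.
      So <>((r | (r -> q)) -> q) is false at 5.
Satisfying worlds: {2}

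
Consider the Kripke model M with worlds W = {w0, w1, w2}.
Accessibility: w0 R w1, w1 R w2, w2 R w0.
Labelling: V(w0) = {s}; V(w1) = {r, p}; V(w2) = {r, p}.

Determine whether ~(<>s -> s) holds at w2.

At w2: <>s -> s is false, so ~(<>s -> s) is true.
  At w2: <>s is true, s is false, so <>s -> s is false.
    At w2: <>s requires s at some successor in {w0}.
      s holds at w0, so <>s is true at w2.

Yes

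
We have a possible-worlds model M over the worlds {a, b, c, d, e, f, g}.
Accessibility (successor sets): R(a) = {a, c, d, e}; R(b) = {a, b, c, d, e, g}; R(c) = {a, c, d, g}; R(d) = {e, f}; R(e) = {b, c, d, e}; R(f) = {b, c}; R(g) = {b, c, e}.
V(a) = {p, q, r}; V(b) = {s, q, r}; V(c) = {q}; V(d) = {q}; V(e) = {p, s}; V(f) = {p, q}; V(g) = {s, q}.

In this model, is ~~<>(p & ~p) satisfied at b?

Recall that <>ψ holds at a world iff ψ holds at some accessible world.
At b: ~<>(p & ~p) is true, so ~~<>(p & ~p) is false.
  At b: <>(p & ~p) is false, so ~<>(p & ~p) is true.
    At b: <>(p & ~p) requires p & ~p at some successor in {a, b, c, d, e, g}.
      At a: p & ~p is false.
      At b: p & ~p is false.
      At c: p & ~p is false.
      At d: p & ~p is false.
      At e: p & ~p is false.
      At g: p & ~p is false.
    So <>(p & ~p) is false at b.

No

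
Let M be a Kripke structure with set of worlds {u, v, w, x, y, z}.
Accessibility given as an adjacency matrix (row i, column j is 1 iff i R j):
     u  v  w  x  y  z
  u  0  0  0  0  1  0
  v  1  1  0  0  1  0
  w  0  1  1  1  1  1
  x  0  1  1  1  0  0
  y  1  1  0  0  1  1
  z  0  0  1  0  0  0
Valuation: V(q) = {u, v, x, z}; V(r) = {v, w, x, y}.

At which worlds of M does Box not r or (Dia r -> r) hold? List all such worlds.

v, w, x, y

Let φ = Box not r or (Dia r -> r). Evaluate φ at each world:
  u (successors {y}): φ is false.
  v (successors {u, v, y}): φ is true.
  w (successors {v, w, x, y, z}): φ is true.
  x (successors {v, w, x}): φ is true.
  y (successors {u, v, y, z}): φ is true.
  z (successors {w}): φ is false.
For instance, at z:
  At z: Box not r is false, Dia r -> r is false, so Box not r or (Dia r -> r) is false.
    At z: Box not r requires not r at every successor {w}.
      not r fails at w, so Box not r is false at z.
    At z: Dia r is true, r is false, so Dia r -> r is false.
      At z: Dia r requires r at some successor in {w}.
        r holds at w, so Dia r is true at z.
Satisfying worlds: {v, w, x, y}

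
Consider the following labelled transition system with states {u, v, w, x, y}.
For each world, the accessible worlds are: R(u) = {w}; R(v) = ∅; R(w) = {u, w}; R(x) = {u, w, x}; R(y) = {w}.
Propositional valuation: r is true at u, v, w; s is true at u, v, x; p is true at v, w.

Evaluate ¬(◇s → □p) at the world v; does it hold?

No

Recall that □ψ holds at a world iff ψ holds at every accessible world, and ◇ψ holds iff ψ holds at some accessible world.
At v: ◇s → □p is true, so ¬(◇s → □p) is false.
  At v: ◇s is false, □p is true, so ◇s → □p is true.
    At v: no accessible worlds, so ◇s is false.
    At v: no accessible worlds, so □p holds vacuously.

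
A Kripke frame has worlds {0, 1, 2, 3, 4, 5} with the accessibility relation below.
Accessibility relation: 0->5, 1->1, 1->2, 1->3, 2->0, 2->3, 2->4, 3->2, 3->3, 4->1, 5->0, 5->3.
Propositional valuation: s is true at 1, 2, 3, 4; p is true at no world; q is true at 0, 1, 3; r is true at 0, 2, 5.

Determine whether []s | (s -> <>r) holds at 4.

Recall that []ψ holds at a world iff ψ holds at every accessible world, and <>ψ holds iff ψ holds at some accessible world.
At 4: []s is true, s -> <>r is false, so []s | (s -> <>r) is true.
  At 4: []s requires s at every successor {1}.
    At 1: s is true.
  So []s is true at 4.
  At 4: s is true, <>r is false, so s -> <>r is false.
    At 4: <>r requires r at some successor in {1}.
      At 1: r is false.
    So <>r is false at 4.

Yes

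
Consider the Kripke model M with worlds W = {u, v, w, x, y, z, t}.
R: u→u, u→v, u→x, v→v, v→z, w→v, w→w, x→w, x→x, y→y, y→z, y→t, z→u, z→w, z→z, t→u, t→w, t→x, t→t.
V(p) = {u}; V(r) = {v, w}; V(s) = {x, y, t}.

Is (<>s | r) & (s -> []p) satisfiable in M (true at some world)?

Yes

Let φ = (<>s | r) & (s -> []p). Evaluate φ at each world:
  u (successors {u, v, x}): φ is true.
  v (successors {v, z}): φ is true.
  w (successors {v, w}): φ is true.
  x (successors {w, x}): φ is false.
  y (successors {y, z, t}): φ is false.
  z (successors {u, w, z}): φ is false.
  t (successors {u, w, x, t}): φ is false.
Detail at u (witness):
  At u: <>s | r is true, s -> []p is true, so (<>s | r) & (s -> []p) is true.
    At u: <>s is true, r is false, so <>s | r is true.
      At u: <>s requires s at some successor in {u, v, x}.
        s holds at x, so <>s is true at u.
    At u: s is false, []p is false, so s -> []p is true.
      At u: []p requires p at every successor {u, v, x}.
        p fails at v, so []p is false at u.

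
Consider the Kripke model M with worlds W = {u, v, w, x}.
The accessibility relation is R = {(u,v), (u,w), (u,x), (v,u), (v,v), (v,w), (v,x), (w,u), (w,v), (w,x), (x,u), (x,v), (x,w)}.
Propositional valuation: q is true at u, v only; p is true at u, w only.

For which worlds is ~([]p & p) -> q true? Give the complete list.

Let φ = ~([]p & p) -> q. Evaluate φ at each world:
  u (successors {v, w, x}): φ is true.
  v (successors {u, v, w, x}): φ is true.
  w (successors {u, v, x}): φ is false.
  x (successors {u, v, w}): φ is false.
For instance, at v:
  At v: ~([]p & p) is true, q is true, so ~([]p & p) -> q is true.
    At v: []p & p is false, so ~([]p & p) is true.
      At v: []p is false, p is false, so []p & p is false.
Satisfying worlds: {u, v}

u, v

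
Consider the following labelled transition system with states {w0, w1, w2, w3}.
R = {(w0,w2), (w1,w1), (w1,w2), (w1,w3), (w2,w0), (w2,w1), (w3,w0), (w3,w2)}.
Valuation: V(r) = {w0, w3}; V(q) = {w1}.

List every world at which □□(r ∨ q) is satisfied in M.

w0

Recall that □ψ holds at a world iff ψ holds at every accessible world, and ◇ψ holds iff ψ holds at some accessible world.
Let φ = □□(r ∨ q). Evaluate φ at each world:
  w0 (successors {w2}): φ is true.
  w1 (successors {w1, w2, w3}): φ is false.
  w2 (successors {w0, w1}): φ is false.
  w3 (successors {w0, w2}): φ is false.
For instance, at w3:
  At w3: □□(r ∨ q) requires □(r ∨ q) at every successor {w0, w2}.
    □(r ∨ q) fails at w0, so □□(r ∨ q) is false at w3.
      At w0: □(r ∨ q) requires r ∨ q at every successor {w2}.
        r ∨ q fails at w2, so □(r ∨ q) is false at w0.
Satisfying worlds: {w0}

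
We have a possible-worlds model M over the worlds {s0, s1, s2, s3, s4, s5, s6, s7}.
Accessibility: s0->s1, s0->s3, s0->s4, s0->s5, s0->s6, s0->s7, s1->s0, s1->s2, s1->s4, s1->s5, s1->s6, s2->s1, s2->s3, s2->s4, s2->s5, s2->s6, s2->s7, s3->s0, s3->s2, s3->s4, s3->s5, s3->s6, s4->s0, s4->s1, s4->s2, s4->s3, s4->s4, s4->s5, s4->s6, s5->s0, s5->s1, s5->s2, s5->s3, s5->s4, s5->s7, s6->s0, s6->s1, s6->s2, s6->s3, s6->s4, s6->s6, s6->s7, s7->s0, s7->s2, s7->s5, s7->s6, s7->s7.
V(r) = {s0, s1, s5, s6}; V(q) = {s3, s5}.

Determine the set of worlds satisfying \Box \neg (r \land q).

s5, s6

Let φ = \Box \neg (r \land q). Evaluate φ at each world:
  s0 (successors {s1, s3, s4, s5, s6, s7}): φ is false.
  s1 (successors {s0, s2, s4, s5, s6}): φ is false.
  s2 (successors {s1, s3, s4, s5, s6, s7}): φ is false.
  s3 (successors {s0, s2, s4, s5, s6}): φ is false.
  s4 (successors {s0, s1, s2, s3, s4, s5, s6}): φ is false.
  s5 (successors {s0, s1, s2, s3, s4, s7}): φ is true.
  s6 (successors {s0, s1, s2, s3, s4, s6, s7}): φ is true.
  s7 (successors {s0, s2, s5, s6, s7}): φ is false.
For instance, at s2:
  At s2: \Box \neg (r \land q) requires \neg (r \land q) at every successor {s1, s3, s4, s5, s6, s7}.
    \neg (r \land q) fails at s5, so \Box \neg (r \land q) is false at s2.
Satisfying worlds: {s5, s6}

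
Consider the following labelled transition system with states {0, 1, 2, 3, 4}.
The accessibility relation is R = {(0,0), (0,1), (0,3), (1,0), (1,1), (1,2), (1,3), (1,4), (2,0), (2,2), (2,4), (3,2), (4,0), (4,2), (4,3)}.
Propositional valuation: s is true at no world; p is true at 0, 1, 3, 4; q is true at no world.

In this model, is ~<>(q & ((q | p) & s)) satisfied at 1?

Recall that <>ψ holds at a world iff ψ holds at some accessible world.
At 1: <>(q & ((q | p) & s)) is false, so ~<>(q & ((q | p) & s)) is true.
  At 1: <>(q & ((q | p) & s)) requires q & ((q | p) & s) at some successor in {0, 1, 2, 3, 4}.
    At 0: q & ((q | p) & s) is false.
    At 1: q & ((q | p) & s) is false.
    At 2: q & ((q | p) & s) is false.
    At 3: q & ((q | p) & s) is false.
    At 4: q & ((q | p) & s) is false.
  So <>(q & ((q | p) & s)) is false at 1.

Yes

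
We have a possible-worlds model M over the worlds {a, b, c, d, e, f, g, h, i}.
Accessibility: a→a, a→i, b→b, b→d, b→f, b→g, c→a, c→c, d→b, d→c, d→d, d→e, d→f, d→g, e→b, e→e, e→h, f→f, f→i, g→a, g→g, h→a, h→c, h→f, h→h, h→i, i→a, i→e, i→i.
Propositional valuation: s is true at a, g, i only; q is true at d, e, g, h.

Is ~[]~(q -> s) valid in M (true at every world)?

Let φ = ~[]~(q -> s). Evaluate φ at each world:
  a (successors {a, i}): φ is true.
  b (successors {b, d, f, g}): φ is true.
  c (successors {a, c}): φ is true.
  d (successors {b, c, d, e, f, g}): φ is true.
  e (successors {b, e, h}): φ is true.
  f (successors {f, i}): φ is true.
  g (successors {a, g}): φ is true.
  h (successors {a, c, f, h, i}): φ is true.
  i (successors {a, e, i}): φ is true.
For instance, at e:
  At e: []~(q -> s) is false, so ~[]~(q -> s) is true.
    At e: []~(q -> s) requires ~(q -> s) at every successor {b, e, h}.
      ~(q -> s) fails at b, so []~(q -> s) is false at e.

Yes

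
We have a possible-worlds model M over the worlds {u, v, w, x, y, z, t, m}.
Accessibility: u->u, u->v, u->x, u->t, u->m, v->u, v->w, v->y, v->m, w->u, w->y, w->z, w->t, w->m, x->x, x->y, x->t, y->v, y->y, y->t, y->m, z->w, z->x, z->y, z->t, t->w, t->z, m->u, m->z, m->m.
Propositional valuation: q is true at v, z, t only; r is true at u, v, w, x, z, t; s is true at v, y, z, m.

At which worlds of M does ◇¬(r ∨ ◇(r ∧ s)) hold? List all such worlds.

none

Recall that ◇ψ holds at a world iff ψ holds at some accessible world.
Let φ = ◇¬(r ∨ ◇(r ∧ s)). Evaluate φ at each world:
  u (successors {u, v, x, t, m}): φ is false.
  v (successors {u, w, y, m}): φ is false.
  w (successors {u, y, z, t, m}): φ is false.
  x (successors {x, y, t}): φ is false.
  y (successors {v, y, t, m}): φ is false.
  z (successors {w, x, y, t}): φ is false.
  t (successors {w, z}): φ is false.
  m (successors {u, z, m}): φ is false.
For instance, at z:
  At z: ◇¬(r ∨ ◇(r ∧ s)) requires ¬(r ∨ ◇(r ∧ s)) at some successor in {w, x, y, t}.
    At w: ¬(r ∨ ◇(r ∧ s)) is false.
    At x: ¬(r ∨ ◇(r ∧ s)) is false.
    At y: ¬(r ∨ ◇(r ∧ s)) is false.
    At t: ¬(r ∨ ◇(r ∧ s)) is false.
  So ◇¬(r ∨ ◇(r ∧ s)) is false at z.
Satisfying worlds: none.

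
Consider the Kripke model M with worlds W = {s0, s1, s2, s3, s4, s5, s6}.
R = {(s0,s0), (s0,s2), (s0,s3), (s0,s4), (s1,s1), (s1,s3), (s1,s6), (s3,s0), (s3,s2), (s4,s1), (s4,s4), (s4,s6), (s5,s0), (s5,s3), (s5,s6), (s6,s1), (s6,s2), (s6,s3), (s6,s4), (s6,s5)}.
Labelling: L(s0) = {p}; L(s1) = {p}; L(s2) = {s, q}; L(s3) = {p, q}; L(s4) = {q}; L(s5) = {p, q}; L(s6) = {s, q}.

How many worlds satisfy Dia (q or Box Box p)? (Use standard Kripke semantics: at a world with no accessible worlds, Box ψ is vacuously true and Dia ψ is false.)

Recall that Box ψ holds at a world iff ψ holds at every accessible world, and Dia ψ holds iff ψ holds at some accessible world.
Let φ = Dia (q or Box Box p). Evaluate φ at each world:
  s0 (successors {s0, s2, s3, s4}): φ is true.
  s1 (successors {s1, s3, s6}): φ is true.
  s2 (successors ∅): φ is false.
  s3 (successors {s0, s2}): φ is true.
  s4 (successors {s1, s4, s6}): φ is true.
  s5 (successors {s0, s3, s6}): φ is true.
  s6 (successors {s1, s2, s3, s4, s5}): φ is true.
For instance, at s1:
  At s1: Dia (q or Box Box p) requires q or Box Box p at some successor in {s1, s3, s6}.
    q or Box Box p holds at s3, so Dia (q or Box Box p) is true at s1.
      At s3: q is true, Box Box p is false, so q or Box Box p is true.
Satisfying worlds: {s0, s1, s3, s4, s5, s6}

6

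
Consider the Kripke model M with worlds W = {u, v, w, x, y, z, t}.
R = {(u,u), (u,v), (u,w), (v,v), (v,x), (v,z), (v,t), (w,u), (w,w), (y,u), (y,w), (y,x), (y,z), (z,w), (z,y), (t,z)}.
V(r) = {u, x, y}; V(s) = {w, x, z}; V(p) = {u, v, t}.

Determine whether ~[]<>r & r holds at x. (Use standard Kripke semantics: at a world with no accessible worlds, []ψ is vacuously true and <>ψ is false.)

No

At x: ~[]<>r is false, r is true, so ~[]<>r & r is false.
  At x: []<>r is true, so ~[]<>r is false.
    At x: no accessible worlds, so []<>r holds vacuously.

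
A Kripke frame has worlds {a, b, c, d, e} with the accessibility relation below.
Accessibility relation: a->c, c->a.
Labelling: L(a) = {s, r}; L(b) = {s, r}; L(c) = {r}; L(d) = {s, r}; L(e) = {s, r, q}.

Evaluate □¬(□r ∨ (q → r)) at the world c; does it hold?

At c: □¬(□r ∨ (q → r)) requires ¬(□r ∨ (q → r)) at every successor {a}.
  ¬(□r ∨ (q → r)) fails at a, so □¬(□r ∨ (q → r)) is false at c.
    At a: □r ∨ (q → r) is true, so ¬(□r ∨ (q → r)) is false.
      At a: □r is true, q → r is true, so □r ∨ (q → r) is true.

No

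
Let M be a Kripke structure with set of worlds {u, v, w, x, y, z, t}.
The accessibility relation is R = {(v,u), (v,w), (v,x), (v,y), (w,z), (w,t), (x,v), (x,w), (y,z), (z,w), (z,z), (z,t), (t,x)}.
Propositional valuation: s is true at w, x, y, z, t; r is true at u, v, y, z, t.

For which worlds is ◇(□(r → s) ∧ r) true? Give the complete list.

v, w, y, z

Recall that □ψ holds at a world iff ψ holds at every accessible world, and ◇ψ holds iff ψ holds at some accessible world.
Let φ = ◇(□(r → s) ∧ r). Evaluate φ at each world:
  u (successors ∅): φ is false.
  v (successors {u, w, x, y}): φ is true.
  w (successors {z, t}): φ is true.
  x (successors {v, w}): φ is false.
  y (successors {z}): φ is true.
  z (successors {w, z, t}): φ is true.
  t (successors {x}): φ is false.
For instance, at z:
  At z: ◇(□(r → s) ∧ r) requires □(r → s) ∧ r at some successor in {w, z, t}.
    □(r → s) ∧ r holds at z, so ◇(□(r → s) ∧ r) is true at z.
      At z: □(r → s) is true, r is true, so □(r → s) ∧ r is true.
Satisfying worlds: {v, w, y, z}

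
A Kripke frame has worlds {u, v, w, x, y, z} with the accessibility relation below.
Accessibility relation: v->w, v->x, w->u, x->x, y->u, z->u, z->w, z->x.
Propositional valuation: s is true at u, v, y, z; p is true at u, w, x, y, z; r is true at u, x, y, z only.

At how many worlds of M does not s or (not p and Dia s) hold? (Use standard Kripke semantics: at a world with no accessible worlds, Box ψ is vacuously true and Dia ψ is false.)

Let φ = not s or (not p and Dia s). Evaluate φ at each world:
  u (successors ∅): φ is false.
  v (successors {w, x}): φ is false.
  w (successors {u}): φ is true.
  x (successors {x}): φ is true.
  y (successors {u}): φ is false.
  z (successors {u, w, x}): φ is false.
For instance, at w:
  At w: not s is true, not p and Dia s is false, so not s or (not p and Dia s) is true.
    At w: not p is false, Dia s is true, so not p and Dia s is false.
      At w: Dia s requires s at some successor in {u}.
        s holds at u, so Dia s is true at w.
Satisfying worlds: {w, x}

2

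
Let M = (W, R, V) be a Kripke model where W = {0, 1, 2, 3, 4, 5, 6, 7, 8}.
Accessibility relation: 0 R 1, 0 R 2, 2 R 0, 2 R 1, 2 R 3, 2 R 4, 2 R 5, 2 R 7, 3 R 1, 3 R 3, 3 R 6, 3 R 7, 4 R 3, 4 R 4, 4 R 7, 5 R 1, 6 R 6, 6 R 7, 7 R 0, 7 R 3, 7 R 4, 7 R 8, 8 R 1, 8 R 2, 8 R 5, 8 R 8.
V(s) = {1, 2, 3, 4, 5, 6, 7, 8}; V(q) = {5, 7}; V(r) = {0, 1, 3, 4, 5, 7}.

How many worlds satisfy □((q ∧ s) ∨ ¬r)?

Recall that □ψ holds at a world iff ψ holds at every accessible world, and ◇ψ holds iff ψ holds at some accessible world.
Let φ = □((q ∧ s) ∨ ¬r). Evaluate φ at each world:
  0 (successors {1, 2}): φ is false.
  1 (successors ∅): φ is true.
  2 (successors {0, 1, 3, 4, 5, 7}): φ is false.
  3 (successors {1, 3, 6, 7}): φ is false.
  4 (successors {3, 4, 7}): φ is false.
  5 (successors {1}): φ is false.
  6 (successors {6, 7}): φ is true.
  7 (successors {0, 3, 4, 8}): φ is false.
  8 (successors {1, 2, 5, 8}): φ is false.
For instance, at 2:
  At 2: □((q ∧ s) ∨ ¬r) requires (q ∧ s) ∨ ¬r at every successor {0, 1, 3, 4, 5, 7}.
    (q ∧ s) ∨ ¬r fails at 0, so □((q ∧ s) ∨ ¬r) is false at 2.
Satisfying worlds: {1, 6}

2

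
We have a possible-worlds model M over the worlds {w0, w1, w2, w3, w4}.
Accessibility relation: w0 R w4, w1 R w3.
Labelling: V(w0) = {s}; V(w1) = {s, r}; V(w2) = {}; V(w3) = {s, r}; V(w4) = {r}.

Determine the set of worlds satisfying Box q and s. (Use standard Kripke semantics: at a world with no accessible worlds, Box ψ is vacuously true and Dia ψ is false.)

Let φ = Box q and s. Evaluate φ at each world:
  w0 (successors {w4}): φ is false.
  w1 (successors {w3}): φ is false.
  w2 (successors ∅): φ is false.
  w3 (successors ∅): φ is true.
  w4 (successors ∅): φ is false.
For instance, at w0:
  At w0: Box q is false, s is true, so Box q and s is false.
    At w0: Box q requires q at every successor {w4}.
      q fails at w4, so Box q is false at w0.
Satisfying worlds: {w3}

w3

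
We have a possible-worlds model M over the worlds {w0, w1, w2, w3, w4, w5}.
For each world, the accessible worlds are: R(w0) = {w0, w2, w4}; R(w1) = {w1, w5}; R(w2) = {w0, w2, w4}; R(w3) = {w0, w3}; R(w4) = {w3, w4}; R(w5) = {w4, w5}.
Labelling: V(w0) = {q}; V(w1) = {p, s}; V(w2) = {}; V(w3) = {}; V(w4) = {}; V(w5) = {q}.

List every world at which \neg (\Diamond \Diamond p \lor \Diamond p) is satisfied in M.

w0, w2, w3, w4, w5

Let φ = \neg (\Diamond \Diamond p \lor \Diamond p). Evaluate φ at each world:
  w0 (successors {w0, w2, w4}): φ is true.
  w1 (successors {w1, w5}): φ is false.
  w2 (successors {w0, w2, w4}): φ is true.
  w3 (successors {w0, w3}): φ is true.
  w4 (successors {w3, w4}): φ is true.
  w5 (successors {w4, w5}): φ is true.
For instance, at w1:
  At w1: \Diamond \Diamond p \lor \Diamond p is true, so \neg (\Diamond \Diamond p \lor \Diamond p) is false.
    At w1: \Diamond \Diamond p is true, \Diamond p is true, so \Diamond \Diamond p \lor \Diamond p is true.
      At w1: \Diamond \Diamond p requires \Diamond p at some successor in {w1, w5}.
        \Diamond p holds at w1, so \Diamond \Diamond p is true at w1.
      At w1: \Diamond p requires p at some successor in {w1, w5}.
        p holds at w1, so \Diamond p is true at w1.
Satisfying worlds: {w0, w2, w3, w4, w5}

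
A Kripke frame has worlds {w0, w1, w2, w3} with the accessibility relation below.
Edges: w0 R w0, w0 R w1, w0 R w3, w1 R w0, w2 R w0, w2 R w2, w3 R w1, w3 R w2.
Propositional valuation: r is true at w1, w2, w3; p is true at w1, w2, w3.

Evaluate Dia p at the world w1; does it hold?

Recall that Dia ψ holds at a world iff ψ holds at some accessible world.
At w1: Dia p requires p at some successor in {w0}.
  At w0: p is false.
So Dia p is false at w1.

No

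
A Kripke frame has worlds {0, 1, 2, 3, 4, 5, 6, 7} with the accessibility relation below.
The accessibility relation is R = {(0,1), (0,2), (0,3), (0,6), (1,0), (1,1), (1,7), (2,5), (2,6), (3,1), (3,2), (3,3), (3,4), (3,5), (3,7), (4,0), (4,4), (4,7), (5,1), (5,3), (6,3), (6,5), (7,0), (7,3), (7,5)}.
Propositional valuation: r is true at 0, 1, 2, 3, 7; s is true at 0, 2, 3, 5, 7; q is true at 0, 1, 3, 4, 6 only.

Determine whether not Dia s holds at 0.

At 0: Dia s is true, so not Dia s is false.
  At 0: Dia s requires s at some successor in {1, 2, 3, 6}.
    s holds at 2, so Dia s is true at 0.

No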